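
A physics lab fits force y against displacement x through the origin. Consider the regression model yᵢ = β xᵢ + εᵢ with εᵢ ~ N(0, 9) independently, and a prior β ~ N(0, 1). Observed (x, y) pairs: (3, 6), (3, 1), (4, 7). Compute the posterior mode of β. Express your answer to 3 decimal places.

β̂_MAP = 1.140

log p(β | y) = −Σ(yᵢ − βxᵢ)²/(2·9) − β²/(2·1) + const.
Setting the derivative to zero: Σxᵢ(yᵢ − βxᵢ)/9 − β/1 = 0, so β = Σxᵢyᵢ / (Σxᵢ² + σ²/τ²).
Σxᵢyᵢ = 3·6 + 3·1 + 4·7 = 49; Σxᵢ² = 34; σ²/τ² = 9.
β̂_MAP = 49 / (34 + 9) = 49/43 ≈ 1.140.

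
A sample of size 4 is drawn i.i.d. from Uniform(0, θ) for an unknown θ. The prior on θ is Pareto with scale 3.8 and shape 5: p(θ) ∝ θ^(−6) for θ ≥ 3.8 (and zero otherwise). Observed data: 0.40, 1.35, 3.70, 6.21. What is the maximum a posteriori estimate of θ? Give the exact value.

θ̂_MAP = 6.21

The Uniform(0, θ) likelihood is θ^(−n) for θ ≥ max(xᵢ), zero otherwise. Here max(xᵢ) = 6.21.
Posterior ∝ θ^(−6) · θ^(−4) = θ^(−10) on θ ≥ max(3.8, 6.21) = 6.21.
This density is strictly decreasing in θ, so the posterior mode lies at the lower boundary of the support.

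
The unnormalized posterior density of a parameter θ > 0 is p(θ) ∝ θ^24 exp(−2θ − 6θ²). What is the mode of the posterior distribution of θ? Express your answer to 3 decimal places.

ℓ'(θ) = 24/θ − 2 − 12θ. Setting this to zero and multiplying by θ: 12θ² + 2θ − 24 = 0.
θ = (−2 + √(2² + 4·12·24)) / (2·12) = (−2 + √1156) / 24 = (−2 + 34)/24 = 4/3.
ℓ''(θ) = −24/θ² − 12 < 0, confirming a maximum.

θ̂_MAP = 1.333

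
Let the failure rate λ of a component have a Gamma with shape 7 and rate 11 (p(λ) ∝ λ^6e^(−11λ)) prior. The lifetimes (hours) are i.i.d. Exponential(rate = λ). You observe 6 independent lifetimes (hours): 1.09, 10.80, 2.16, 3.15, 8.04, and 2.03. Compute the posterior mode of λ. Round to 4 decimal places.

λ̂_MAP = 0.3136

The Exponential(rate=λ) likelihood is ∝ λ^n e^(−λΣtᵢ). Here n = 6 and Σtᵢ = 1.09 + 10.80 + 2.16 + 3.15 + 8.04 + 2.03 = 27.27.
Posterior ∝ λ^6e^(−11λ) · λ^6e^(−27.27λ) = λ^12e^(−38.27λ), i.e. Gamma(13, 38.27).
Mode = (a−1)/b = 12/38.27 ≈ 0.3136.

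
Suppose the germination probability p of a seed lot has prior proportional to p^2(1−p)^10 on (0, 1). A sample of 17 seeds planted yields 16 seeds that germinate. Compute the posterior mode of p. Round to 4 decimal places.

p̂_MAP = 0.6207

The prior density ∝ p^2(1−p)^10 is the kernel of Beta(3, 11).
Data: 16 successes in 17 trials. The binomial likelihood contributes p^16(1−p)^1, so the posterior is Beta(3+16, 11+1) = Beta(19, 12).
For Beta(a, b) with a, b > 1 the mode is (a−1)/(a+b−2) = 18/29 ≈ 0.6207.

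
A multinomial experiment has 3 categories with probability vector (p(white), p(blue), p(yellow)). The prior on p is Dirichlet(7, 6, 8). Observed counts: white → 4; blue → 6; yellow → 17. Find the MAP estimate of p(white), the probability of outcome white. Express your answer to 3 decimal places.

MAP estimate of p(white) = 0.222

The posterior is Dirichlet(αᵢ + nᵢ) = Dirichlet(11, 12, 25).
For a Dirichlet(a₁,…,a_K) with all aᵢ > 1, the mode has j-th component (aⱼ − 1)/(Σaᵢ − K).
Here Σaᵢ = 48 and K = 3, so p(white) = (11 − 1)/(48 − 3) = 10/45 ≈ 0.222.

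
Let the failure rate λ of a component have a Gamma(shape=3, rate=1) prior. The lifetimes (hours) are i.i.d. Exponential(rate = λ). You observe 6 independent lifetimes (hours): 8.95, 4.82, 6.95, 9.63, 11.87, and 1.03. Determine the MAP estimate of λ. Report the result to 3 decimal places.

The Exponential(rate=λ) likelihood is ∝ λ^n e^(−λΣtᵢ). Here n = 6 and Σtᵢ = 8.95 + 4.82 + 6.95 + 9.63 + 11.87 + 1.03 = 43.25.
Posterior ∝ λ^2e^(−1λ) · λ^6e^(−43.25λ) = λ^8e^(−44.25λ), i.e. Gamma(9, 44.25).
Mode = (a−1)/b = 8/44.25 ≈ 0.181.

λ̂_MAP = 0.181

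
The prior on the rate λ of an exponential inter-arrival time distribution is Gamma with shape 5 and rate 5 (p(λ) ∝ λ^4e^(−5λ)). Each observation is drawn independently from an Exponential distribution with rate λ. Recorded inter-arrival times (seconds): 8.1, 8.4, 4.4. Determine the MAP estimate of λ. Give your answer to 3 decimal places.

λ̂_MAP = 0.270

The Exponential(rate=λ) likelihood is ∝ λ^n e^(−λΣtᵢ). Here n = 3 and Σtᵢ = 8.1 + 8.4 + 4.4 = 20.9.
Posterior ∝ λ^4e^(−5λ) · λ^3e^(−20.9λ) = λ^7e^(−25.9λ), i.e. Gamma(8, 25.9).
Mode = (a−1)/b = 7/25.9 ≈ 0.270.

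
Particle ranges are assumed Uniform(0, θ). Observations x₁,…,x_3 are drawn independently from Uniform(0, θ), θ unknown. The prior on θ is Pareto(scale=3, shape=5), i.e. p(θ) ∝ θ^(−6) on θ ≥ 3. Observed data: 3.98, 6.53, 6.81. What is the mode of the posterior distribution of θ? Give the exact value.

θ̂_MAP = 6.81

The Uniform(0, θ) likelihood is θ^(−n) for θ ≥ max(xᵢ), zero otherwise. Here max(xᵢ) = 6.81.
Posterior ∝ θ^(−6) · θ^(−3) = θ^(−9) on θ ≥ max(3, 6.81) = 6.81.
This density is strictly decreasing in θ, so the posterior mode lies at the lower boundary of the support.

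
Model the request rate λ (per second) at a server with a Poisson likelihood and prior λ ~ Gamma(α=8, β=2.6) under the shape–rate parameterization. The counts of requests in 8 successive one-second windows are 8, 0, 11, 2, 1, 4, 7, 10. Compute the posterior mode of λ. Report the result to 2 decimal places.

λ̂_MAP = 4.72

Σxᵢ = 8+0+11+2+1+4+7+10 = 43, with n = 8.
Posterior ∝ λ^7e^(−2.6λ) · λ^43e^(−8λ) = λ^50e^(−10.6λ), i.e. Gamma(shape=51, rate=10.6).
The mode of a Gamma(a, b) with a ≥ 1 (shape–rate) is (a−1)/b = 50/10.6 ≈ 4.72.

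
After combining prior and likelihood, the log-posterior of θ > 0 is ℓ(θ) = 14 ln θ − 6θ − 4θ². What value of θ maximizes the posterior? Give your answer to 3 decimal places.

θ̂_MAP = 1.000

ℓ'(θ) = 14/θ − 6 − 8θ. Setting this to zero and multiplying by θ: 8θ² + 6θ − 14 = 0.
θ = (−6 + √(6² + 4·8·14)) / (2·8) = (−6 + √484) / 16 = (−6 + 22)/16 = 1.
ℓ''(θ) = −14/θ² − 8 < 0, confirming a maximum.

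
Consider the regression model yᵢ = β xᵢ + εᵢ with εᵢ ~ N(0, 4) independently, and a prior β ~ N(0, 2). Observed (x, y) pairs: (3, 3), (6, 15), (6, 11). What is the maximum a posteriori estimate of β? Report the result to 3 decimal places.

log p(β | y) = −Σ(yᵢ − βxᵢ)²/(2·4) − β²/(2·2) + const.
Setting the derivative to zero: Σxᵢ(yᵢ − βxᵢ)/4 − β/2 = 0, so β = Σxᵢyᵢ / (Σxᵢ² + σ²/τ²).
Σxᵢyᵢ = 3·3 + 6·15 + 6·11 = 165; Σxᵢ² = 81; σ²/τ² = 2.
β̂_MAP = 165 / (81 + 2) = 165/83 ≈ 1.988.

β̂_MAP = 1.988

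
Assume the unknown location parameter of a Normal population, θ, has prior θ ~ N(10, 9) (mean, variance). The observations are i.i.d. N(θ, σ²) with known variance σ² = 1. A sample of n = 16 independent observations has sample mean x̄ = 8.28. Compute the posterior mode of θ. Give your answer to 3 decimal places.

n = 16, x̄ = 8.28.
For a Normal prior and Normal likelihood with known variance, the posterior is Normal; its mode equals its mean, the precision-weighted average.
Prior precision 1/σ₀² = 1/9; data precision n/σ² = 16/1 = 16.
θ̂ = ((1/9)·10 + 16·8.28) / (1/9 + 16) = (30058/225)/(145/9) = 30058/3625 ≈ 8.292.

θ̂_MAP = 8.292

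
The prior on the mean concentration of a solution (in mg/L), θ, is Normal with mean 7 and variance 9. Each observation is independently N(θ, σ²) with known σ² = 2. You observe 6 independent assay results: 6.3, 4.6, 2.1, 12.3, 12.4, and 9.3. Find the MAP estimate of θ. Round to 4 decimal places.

θ̂_MAP = 7.8036

n = 6; x̄ = (6.3 + 4.6 + 2.1 + 12.3 + 12.4 + 9.3)/6 = 47/6 = 47/6 ≈ 7.8333.
For a Normal prior and Normal likelihood with known variance, the posterior is Normal; its mode equals its mean, the precision-weighted average.
Prior precision 1/σ₀² = 1/9; data precision n/σ² = 6/2 = 3.
θ̂ = ((1/9)·7 + 3·(47/6)) / (1/9 + 3) = (437/18)/(28/9) = 437/56 ≈ 7.8036.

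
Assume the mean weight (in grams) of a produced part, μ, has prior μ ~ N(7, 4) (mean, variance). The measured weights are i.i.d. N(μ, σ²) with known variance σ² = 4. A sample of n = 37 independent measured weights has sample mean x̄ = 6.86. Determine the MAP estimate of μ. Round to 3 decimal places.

μ̂_MAP = 6.864

n = 37, x̄ = 6.86.
For a Normal prior and Normal likelihood with known variance, the posterior is Normal; its mode equals its mean, the precision-weighted average.
Prior precision 1/σ₀² = 1/4 = 0.25; data precision n/σ² = 37/4 = 9.25.
μ̂ = (0.25·7 + 9.25·6.86) / (0.25 + 9.25) = 65.205/9.5 = 13041/1900 ≈ 6.864.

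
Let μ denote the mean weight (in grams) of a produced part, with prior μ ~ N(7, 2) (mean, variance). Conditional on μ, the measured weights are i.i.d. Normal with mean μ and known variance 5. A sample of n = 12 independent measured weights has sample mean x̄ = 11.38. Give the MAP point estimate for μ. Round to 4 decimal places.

n = 12, x̄ = 11.38.
For a Normal prior and Normal likelihood with known variance, the posterior is Normal; its mode equals its mean, the precision-weighted average.
Prior precision 1/σ₀² = 1/2 = 0.5; data precision n/σ² = 12/5 = 2.4.
μ̂ = (0.5·7 + 2.4·11.38) / (0.5 + 2.4) = 30.812/2.9 = 7703/725 ≈ 10.6248.

μ̂_MAP = 10.6248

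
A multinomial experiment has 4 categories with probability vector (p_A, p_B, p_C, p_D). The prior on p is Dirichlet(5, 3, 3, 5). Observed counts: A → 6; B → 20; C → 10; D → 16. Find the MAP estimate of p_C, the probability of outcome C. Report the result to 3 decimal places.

The posterior is Dirichlet(αᵢ + nᵢ) = Dirichlet(11, 23, 13, 21).
For a Dirichlet(a₁,…,a_K) with all aᵢ > 1, the mode has j-th component (aⱼ − 1)/(Σaᵢ − K).
Here Σaᵢ = 68 and K = 4, so p_C = (13 − 1)/(68 − 4) = 12/64 ≈ 0.188.

MAP estimate of p_C = 0.188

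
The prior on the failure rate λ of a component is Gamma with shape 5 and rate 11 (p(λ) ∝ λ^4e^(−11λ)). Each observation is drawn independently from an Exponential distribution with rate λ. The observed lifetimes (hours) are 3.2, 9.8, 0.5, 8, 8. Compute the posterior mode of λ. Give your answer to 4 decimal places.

The Exponential(rate=λ) likelihood is ∝ λ^n e^(−λΣtᵢ). Here n = 5 and Σtᵢ = 3.2 + 9.8 + 0.5 + 8 + 8 = 29.5.
Posterior ∝ λ^4e^(−11λ) · λ^5e^(−29.5λ) = λ^9e^(−40.5λ), i.e. Gamma(10, 40.5).
Mode = (a−1)/b = 9/40.5 ≈ 0.2222.

λ̂_MAP = 0.2222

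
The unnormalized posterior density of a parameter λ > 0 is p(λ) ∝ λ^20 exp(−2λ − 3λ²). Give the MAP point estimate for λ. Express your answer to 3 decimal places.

λ̂_MAP = 1.667

ℓ'(λ) = 20/λ − 2 − 6λ. Setting this to zero and multiplying by λ: 6λ² + 2λ − 20 = 0.
λ = (−2 + √(2² + 4·6·20)) / (2·6) = (−2 + √484) / 12 = (−2 + 22)/12 = 5/3.
ℓ''(λ) = −20/λ² − 6 < 0, confirming a maximum.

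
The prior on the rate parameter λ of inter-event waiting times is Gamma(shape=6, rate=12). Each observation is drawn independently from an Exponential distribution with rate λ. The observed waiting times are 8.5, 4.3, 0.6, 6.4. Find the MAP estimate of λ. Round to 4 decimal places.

λ̂_MAP = 0.2830

The Exponential(rate=λ) likelihood is ∝ λ^n e^(−λΣtᵢ). Here n = 4 and Σtᵢ = 8.5 + 4.3 + 0.6 + 6.4 = 19.8.
Posterior ∝ λ^5e^(−12λ) · λ^4e^(−19.8λ) = λ^9e^(−31.8λ), i.e. Gamma(10, 31.8).
Mode = (a−1)/b = 9/31.8 ≈ 0.2830.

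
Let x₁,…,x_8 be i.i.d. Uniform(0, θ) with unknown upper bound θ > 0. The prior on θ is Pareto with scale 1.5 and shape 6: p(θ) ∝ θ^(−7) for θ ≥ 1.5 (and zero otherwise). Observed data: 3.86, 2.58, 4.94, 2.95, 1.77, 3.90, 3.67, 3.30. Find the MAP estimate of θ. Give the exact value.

θ̂_MAP = 4.94

The Uniform(0, θ) likelihood is θ^(−n) for θ ≥ max(xᵢ), zero otherwise. Here max(xᵢ) = 4.94.
Posterior ∝ θ^(−7) · θ^(−8) = θ^(−15) on θ ≥ max(1.5, 4.94) = 4.94.
This density is strictly decreasing in θ, so the posterior mode lies at the lower boundary of the support.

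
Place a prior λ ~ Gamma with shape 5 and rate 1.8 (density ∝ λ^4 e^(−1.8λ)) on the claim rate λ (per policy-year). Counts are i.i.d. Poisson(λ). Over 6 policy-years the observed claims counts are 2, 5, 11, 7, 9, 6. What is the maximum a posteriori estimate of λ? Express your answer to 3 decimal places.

Σxᵢ = 2+5+11+7+9+6 = 40, with n = 6.
Posterior ∝ λ^4e^(−1.8λ) · λ^40e^(−6λ) = λ^44e^(−7.8λ), i.e. Gamma(shape=45, rate=7.8).
The mode of a Gamma(a, b) with a ≥ 1 (shape–rate) is (a−1)/b = 44/7.8 ≈ 5.641.

λ̂_MAP = 5.641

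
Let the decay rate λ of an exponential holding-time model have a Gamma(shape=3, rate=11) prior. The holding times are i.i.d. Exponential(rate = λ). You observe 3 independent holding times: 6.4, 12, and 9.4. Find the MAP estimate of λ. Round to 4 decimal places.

The Exponential(rate=λ) likelihood is ∝ λ^n e^(−λΣtᵢ). Here n = 3 and Σtᵢ = 6.4 + 12 + 9.4 = 27.8.
Posterior ∝ λ^2e^(−11λ) · λ^3e^(−27.8λ) = λ^5e^(−38.8λ), i.e. Gamma(6, 38.8).
Mode = (a−1)/b = 5/38.8 ≈ 0.1289.

λ̂_MAP = 0.1289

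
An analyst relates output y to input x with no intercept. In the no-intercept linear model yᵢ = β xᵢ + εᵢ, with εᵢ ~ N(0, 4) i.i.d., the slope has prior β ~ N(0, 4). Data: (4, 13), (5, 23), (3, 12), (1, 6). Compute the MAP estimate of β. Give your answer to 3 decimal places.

log p(β | y) = −Σ(yᵢ − βxᵢ)²/(2·4) − β²/(2·4) + const.
Setting the derivative to zero: Σxᵢ(yᵢ − βxᵢ)/4 − β/4 = 0, so β = Σxᵢyᵢ / (Σxᵢ² + σ²/τ²).
Σxᵢyᵢ = 4·13 + 5·23 + 3·12 + 1·6 = 209; Σxᵢ² = 51; σ²/τ² = 1.
β̂_MAP = 209 / (51 + 1) = 209/52 ≈ 4.019.

β̂_MAP = 4.019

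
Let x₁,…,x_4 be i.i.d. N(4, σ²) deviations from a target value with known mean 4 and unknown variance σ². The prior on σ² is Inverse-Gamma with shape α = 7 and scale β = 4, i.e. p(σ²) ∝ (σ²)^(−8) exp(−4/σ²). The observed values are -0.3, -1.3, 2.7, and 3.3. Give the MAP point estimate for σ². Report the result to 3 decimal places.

σ̂²_MAP = 2.838

Sum of squared deviations about the known mean: SS = (-0.3−4)² + (-1.3−4)² + (2.7−4)² + (3.3−4)² = 48.76.
The Normal likelihood contributes (σ²)^(−n/2) exp(−SS/(2σ²)), so the posterior is Inverse-Gamma(α + n/2, β + SS/2) = Inverse-Gamma(9, 28.38).
The mode of Inverse-Gamma(a, b) is b/(a+1) = 28.38/10 ≈ 2.838.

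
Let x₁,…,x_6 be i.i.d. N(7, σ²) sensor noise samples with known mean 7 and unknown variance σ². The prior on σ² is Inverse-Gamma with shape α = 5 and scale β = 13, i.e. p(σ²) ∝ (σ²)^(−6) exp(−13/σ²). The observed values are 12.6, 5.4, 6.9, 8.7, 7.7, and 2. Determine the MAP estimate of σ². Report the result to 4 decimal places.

σ̂²_MAP = 4.9061

Sum of squared deviations about the known mean: SS = (12.6−7)² + (5.4−7)² + (6.9−7)² + (8.7−7)² + (7.7−7)² + (2−7)² = 62.31.
The Normal likelihood contributes (σ²)^(−n/2) exp(−SS/(2σ²)), so the posterior is Inverse-Gamma(α + n/2, β + SS/2) = Inverse-Gamma(8, 44.155).
The mode of Inverse-Gamma(a, b) is b/(a+1) = 44.155/9 ≈ 4.9061.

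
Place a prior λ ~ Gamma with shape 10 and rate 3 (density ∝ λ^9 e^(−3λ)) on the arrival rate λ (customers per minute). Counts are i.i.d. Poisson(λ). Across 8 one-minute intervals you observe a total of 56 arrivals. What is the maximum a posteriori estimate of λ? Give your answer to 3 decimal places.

λ̂_MAP = 5.909

Σxᵢ = 56, n = 8.
Posterior ∝ λ^9e^(−3λ) · λ^56e^(−8λ) = λ^65e^(−11λ), i.e. Gamma(shape=66, rate=11).
The mode of a Gamma(a, b) with a ≥ 1 (shape–rate) is (a−1)/b = 65/11 ≈ 5.909.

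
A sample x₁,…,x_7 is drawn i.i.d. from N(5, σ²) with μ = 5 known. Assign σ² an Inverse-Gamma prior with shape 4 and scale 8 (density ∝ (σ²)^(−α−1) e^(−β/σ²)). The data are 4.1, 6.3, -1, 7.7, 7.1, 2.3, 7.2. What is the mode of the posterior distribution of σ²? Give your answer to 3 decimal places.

Sum of squared deviations about the known mean: SS = (4.1−5)² + (6.3−5)² + (-1−5)² + (7.7−5)² + (7.1−5)² + (2.3−5)² + (7.2−5)² = 62.33.
The Normal likelihood contributes (σ²)^(−n/2) exp(−SS/(2σ²)), so the posterior is Inverse-Gamma(α + n/2, β + SS/2) = Inverse-Gamma(7.5, 39.165).
The mode of Inverse-Gamma(a, b) is b/(a+1) = 39.165/8.5 ≈ 4.608.

σ̂²_MAP = 4.608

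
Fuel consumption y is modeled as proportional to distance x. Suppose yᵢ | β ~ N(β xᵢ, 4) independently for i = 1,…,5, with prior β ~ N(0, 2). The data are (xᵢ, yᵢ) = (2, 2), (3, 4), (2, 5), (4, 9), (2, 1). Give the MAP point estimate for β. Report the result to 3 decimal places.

log p(β | y) = −Σ(yᵢ − βxᵢ)²/(2·4) − β²/(2·2) + const.
Setting the derivative to zero: Σxᵢ(yᵢ − βxᵢ)/4 − β/2 = 0, so β = Σxᵢyᵢ / (Σxᵢ² + σ²/τ²).
Σxᵢyᵢ = 2·2 + 3·4 + 2·5 + 4·9 + 2·1 = 64; Σxᵢ² = 37; σ²/τ² = 2.
β̂_MAP = 64 / (37 + 2) = 64/39 ≈ 1.641.

β̂_MAP = 1.641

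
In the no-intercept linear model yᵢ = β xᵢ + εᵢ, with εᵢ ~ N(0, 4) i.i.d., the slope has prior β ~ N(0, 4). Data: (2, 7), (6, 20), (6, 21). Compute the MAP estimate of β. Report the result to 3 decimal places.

log p(β | y) = −Σ(yᵢ − βxᵢ)²/(2·4) − β²/(2·4) + const.
Setting the derivative to zero: Σxᵢ(yᵢ − βxᵢ)/4 − β/4 = 0, so β = Σxᵢyᵢ / (Σxᵢ² + σ²/τ²).
Σxᵢyᵢ = 2·7 + 6·20 + 6·21 = 260; Σxᵢ² = 76; σ²/τ² = 1.
β̂_MAP = 260 / (76 + 1) = 260/77 ≈ 3.377.

β̂_MAP = 3.377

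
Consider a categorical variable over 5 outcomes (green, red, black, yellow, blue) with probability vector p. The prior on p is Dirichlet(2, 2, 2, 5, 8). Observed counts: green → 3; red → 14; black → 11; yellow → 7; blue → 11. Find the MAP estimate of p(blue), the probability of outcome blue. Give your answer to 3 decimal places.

The posterior is Dirichlet(αᵢ + nᵢ) = Dirichlet(5, 16, 13, 12, 19).
For a Dirichlet(a₁,…,a_K) with all aᵢ > 1, the mode has j-th component (aⱼ − 1)/(Σaᵢ − K).
Here Σaᵢ = 65 and K = 5, so p(blue) = (19 − 1)/(65 − 5) = 18/60 ≈ 0.300.

MAP estimate of p(blue) = 0.300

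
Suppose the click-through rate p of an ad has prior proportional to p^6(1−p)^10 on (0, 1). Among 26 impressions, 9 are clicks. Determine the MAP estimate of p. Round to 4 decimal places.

The prior density ∝ p^6(1−p)^10 is the kernel of Beta(7, 11).
Data: 9 successes in 26 trials. The binomial likelihood contributes p^9(1−p)^17, so the posterior is Beta(7+9, 11+17) = Beta(16, 28).
For Beta(a, b) with a, b > 1 the mode is (a−1)/(a+b−2) = 15/42 ≈ 0.3571.

p̂_MAP = 0.3571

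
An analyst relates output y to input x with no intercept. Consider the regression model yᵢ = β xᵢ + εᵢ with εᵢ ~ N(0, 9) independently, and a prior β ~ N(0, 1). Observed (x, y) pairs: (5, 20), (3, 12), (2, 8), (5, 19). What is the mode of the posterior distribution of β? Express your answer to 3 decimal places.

log p(β | y) = −Σ(yᵢ − βxᵢ)²/(2·9) − β²/(2·1) + const.
Setting the derivative to zero: Σxᵢ(yᵢ − βxᵢ)/9 − β/1 = 0, so β = Σxᵢyᵢ / (Σxᵢ² + σ²/τ²).
Σxᵢyᵢ = 5·20 + 3·12 + 2·8 + 5·19 = 247; Σxᵢ² = 63; σ²/τ² = 9.
β̂_MAP = 247 / (63 + 9) = 247/72 ≈ 3.431.

β̂_MAP = 3.431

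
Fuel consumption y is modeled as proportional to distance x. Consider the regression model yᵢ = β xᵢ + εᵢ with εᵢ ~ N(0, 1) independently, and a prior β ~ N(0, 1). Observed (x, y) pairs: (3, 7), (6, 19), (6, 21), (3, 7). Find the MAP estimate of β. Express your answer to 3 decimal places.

β̂_MAP = 3.099

log p(β | y) = −Σ(yᵢ − βxᵢ)²/(2·1) − β²/(2·1) + const.
Setting the derivative to zero: Σxᵢ(yᵢ − βxᵢ)/1 − β/1 = 0, so β = Σxᵢyᵢ / (Σxᵢ² + σ²/τ²).
Σxᵢyᵢ = 3·7 + 6·19 + 6·21 + 3·7 = 282; Σxᵢ² = 90; σ²/τ² = 1.
β̂_MAP = 282 / (90 + 1) = 282/91 ≈ 3.099.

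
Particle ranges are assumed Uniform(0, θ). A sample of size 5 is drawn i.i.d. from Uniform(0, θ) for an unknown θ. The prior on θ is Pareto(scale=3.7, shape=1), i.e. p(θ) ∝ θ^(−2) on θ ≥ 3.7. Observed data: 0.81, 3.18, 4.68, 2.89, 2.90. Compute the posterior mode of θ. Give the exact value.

The Uniform(0, θ) likelihood is θ^(−n) for θ ≥ max(xᵢ), zero otherwise. Here max(xᵢ) = 4.68.
Posterior ∝ θ^(−2) · θ^(−5) = θ^(−7) on θ ≥ max(3.7, 4.68) = 4.68.
This density is strictly decreasing in θ, so the posterior mode lies at the lower boundary of the support.

θ̂_MAP = 4.68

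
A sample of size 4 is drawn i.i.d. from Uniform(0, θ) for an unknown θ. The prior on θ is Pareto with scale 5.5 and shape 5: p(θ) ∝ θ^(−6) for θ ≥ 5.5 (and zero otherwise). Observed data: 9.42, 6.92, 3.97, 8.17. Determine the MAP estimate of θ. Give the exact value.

θ̂_MAP = 9.42

The Uniform(0, θ) likelihood is θ^(−n) for θ ≥ max(xᵢ), zero otherwise. Here max(xᵢ) = 9.42.
Posterior ∝ θ^(−6) · θ^(−4) = θ^(−10) on θ ≥ max(5.5, 9.42) = 9.42.
This density is strictly decreasing in θ, so the posterior mode lies at the lower boundary of the support.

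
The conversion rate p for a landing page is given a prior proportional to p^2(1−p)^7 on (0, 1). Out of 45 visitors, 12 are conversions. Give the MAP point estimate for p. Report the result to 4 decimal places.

The prior density ∝ p^2(1−p)^7 is the kernel of Beta(3, 8).
Data: 12 successes in 45 trials. The binomial likelihood contributes p^12(1−p)^33, so the posterior is Beta(3+12, 8+33) = Beta(15, 41).
For Beta(a, b) with a, b > 1 the mode is (a−1)/(a+b−2) = 14/54 ≈ 0.2593.

p̂_MAP = 0.2593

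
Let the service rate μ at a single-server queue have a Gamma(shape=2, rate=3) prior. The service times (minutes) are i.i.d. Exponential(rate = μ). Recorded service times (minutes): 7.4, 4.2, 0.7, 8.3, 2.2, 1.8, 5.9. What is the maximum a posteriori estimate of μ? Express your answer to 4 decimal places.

μ̂_MAP = 0.2388

The Exponential(rate=μ) likelihood is ∝ μ^n e^(−μΣtᵢ). Here n = 7 and Σtᵢ = 7.4 + 4.2 + 0.7 + 8.3 + 2.2 + 1.8 + 5.9 = 30.5.
Posterior ∝ μe^(−3μ) · μ^7e^(−30.5μ) = μ^8e^(−33.5μ), i.e. Gamma(9, 33.5).
Mode = (a−1)/b = 8/33.5 ≈ 0.2388.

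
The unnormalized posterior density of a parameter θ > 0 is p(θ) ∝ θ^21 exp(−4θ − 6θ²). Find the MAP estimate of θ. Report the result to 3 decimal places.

θ̂_MAP = 1.167

ℓ'(θ) = 21/θ − 4 − 12θ. Setting this to zero and multiplying by θ: 12θ² + 4θ − 21 = 0.
θ = (−4 + √(4² + 4·12·21)) / (2·12) = (−4 + √1024) / 24 = (−4 + 32)/24 = 7/6.
ℓ''(θ) = −21/θ² − 12 < 0, confirming a maximum.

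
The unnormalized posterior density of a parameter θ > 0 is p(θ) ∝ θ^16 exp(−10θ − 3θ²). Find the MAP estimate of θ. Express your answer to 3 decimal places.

ℓ'(θ) = 16/θ − 10 − 6θ. Setting this to zero and multiplying by θ: 6θ² + 10θ − 16 = 0.
θ = (−10 + √(10² + 4·6·16)) / (2·6) = (−10 + √484) / 12 = (−10 + 22)/12 = 1.
ℓ''(θ) = −16/θ² − 6 < 0, confirming a maximum.

θ̂_MAP = 1.000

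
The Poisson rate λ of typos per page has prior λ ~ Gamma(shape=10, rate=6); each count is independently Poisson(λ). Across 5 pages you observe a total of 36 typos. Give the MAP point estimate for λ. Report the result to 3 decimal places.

Σxᵢ = 36, n = 5.
Posterior ∝ λ^9e^(−6λ) · λ^36e^(−5λ) = λ^45e^(−11λ), i.e. Gamma(shape=46, rate=11).
The mode of a Gamma(a, b) with a ≥ 1 (shape–rate) is (a−1)/b = 45/11 ≈ 4.091.

λ̂_MAP = 4.091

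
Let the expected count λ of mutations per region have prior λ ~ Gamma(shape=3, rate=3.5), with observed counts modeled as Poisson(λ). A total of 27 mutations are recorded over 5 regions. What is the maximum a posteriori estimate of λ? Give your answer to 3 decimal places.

Σxᵢ = 27, n = 5.
Posterior ∝ λ^2e^(−3.5λ) · λ^27e^(−5λ) = λ^29e^(−8.5λ), i.e. Gamma(shape=30, rate=8.5).
The mode of a Gamma(a, b) with a ≥ 1 (shape–rate) is (a−1)/b = 29/8.5 ≈ 3.412.

λ̂_MAP = 3.412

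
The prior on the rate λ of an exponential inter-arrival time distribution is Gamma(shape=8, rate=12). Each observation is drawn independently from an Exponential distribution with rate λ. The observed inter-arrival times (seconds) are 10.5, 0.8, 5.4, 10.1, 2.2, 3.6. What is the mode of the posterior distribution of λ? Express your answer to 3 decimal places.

The Exponential(rate=λ) likelihood is ∝ λ^n e^(−λΣtᵢ). Here n = 6 and Σtᵢ = 10.5 + 0.8 + 5.4 + 10.1 + 2.2 + 3.6 = 32.6.
Posterior ∝ λ^7e^(−12λ) · λ^6e^(−32.6λ) = λ^13e^(−44.6λ), i.e. Gamma(14, 44.6).
Mode = (a−1)/b = 13/44.6 ≈ 0.291.

λ̂_MAP = 0.291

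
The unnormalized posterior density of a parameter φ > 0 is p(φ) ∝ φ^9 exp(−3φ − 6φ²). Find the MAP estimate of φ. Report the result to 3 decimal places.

ℓ'(φ) = 9/φ − 3 − 12φ. Setting this to zero and multiplying by φ: 12φ² + 3φ − 9 = 0.
φ = (−3 + √(3² + 4·12·9)) / (2·12) = (−3 + √441) / 24 = (−3 + 21)/24 = 3/4.
ℓ''(φ) = −9/φ² − 12 < 0, confirming a maximum.

φ̂_MAP = 0.750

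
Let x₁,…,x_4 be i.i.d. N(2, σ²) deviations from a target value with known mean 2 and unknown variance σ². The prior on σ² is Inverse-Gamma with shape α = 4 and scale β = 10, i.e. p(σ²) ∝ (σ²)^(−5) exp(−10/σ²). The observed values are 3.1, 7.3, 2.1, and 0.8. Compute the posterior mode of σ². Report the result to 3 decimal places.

Sum of squared deviations about the known mean: SS = (3.1−2)² + (7.3−2)² + (2.1−2)² + (0.8−2)² = 30.75.
The Normal likelihood contributes (σ²)^(−n/2) exp(−SS/(2σ²)), so the posterior is Inverse-Gamma(α + n/2, β + SS/2) = Inverse-Gamma(6, 25.375).
The mode of Inverse-Gamma(a, b) is b/(a+1) = 25.375/7 ≈ 3.625.

σ̂²_MAP = 3.625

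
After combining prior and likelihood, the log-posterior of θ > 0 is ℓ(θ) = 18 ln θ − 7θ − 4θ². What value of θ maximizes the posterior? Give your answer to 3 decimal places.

θ̂_MAP = 1.125

ℓ'(θ) = 18/θ − 7 − 8θ. Setting this to zero and multiplying by θ: 8θ² + 7θ − 18 = 0.
θ = (−7 + √(7² + 4·8·18)) / (2·8) = (−7 + √625) / 16 = (−7 + 25)/16 = 9/8.
ℓ''(θ) = −18/θ² − 8 < 0, confirming a maximum.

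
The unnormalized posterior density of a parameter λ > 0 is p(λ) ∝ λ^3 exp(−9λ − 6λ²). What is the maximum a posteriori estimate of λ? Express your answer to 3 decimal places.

λ̂_MAP = 0.250

ℓ'(λ) = 3/λ − 9 − 12λ. Setting this to zero and multiplying by λ: 12λ² + 9λ − 3 = 0.
λ = (−9 + √(9² + 4·12·3)) / (2·12) = (−9 + √225) / 24 = (−9 + 15)/24 = 1/4.
ℓ''(λ) = −3/λ² − 12 < 0, confirming a maximum.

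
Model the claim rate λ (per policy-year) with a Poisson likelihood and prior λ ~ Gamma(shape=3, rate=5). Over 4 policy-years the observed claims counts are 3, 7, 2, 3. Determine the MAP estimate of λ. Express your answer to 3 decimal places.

λ̂_MAP = 1.889

Σxᵢ = 3+7+2+3 = 15, with n = 4.
Posterior ∝ λ^2e^(−5λ) · λ^15e^(−4λ) = λ^17e^(−9λ), i.e. Gamma(shape=18, rate=9).
The mode of a Gamma(a, b) with a ≥ 1 (shape–rate) is (a−1)/b = 17/9 ≈ 1.889.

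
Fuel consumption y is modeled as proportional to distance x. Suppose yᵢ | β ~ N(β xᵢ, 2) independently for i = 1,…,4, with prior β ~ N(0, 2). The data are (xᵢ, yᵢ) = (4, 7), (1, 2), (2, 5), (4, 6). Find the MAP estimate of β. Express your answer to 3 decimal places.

log p(β | y) = −Σ(yᵢ − βxᵢ)²/(2·2) − β²/(2·2) + const.
Setting the derivative to zero: Σxᵢ(yᵢ − βxᵢ)/2 − β/2 = 0, so β = Σxᵢyᵢ / (Σxᵢ² + σ²/τ²).
Σxᵢyᵢ = 4·7 + 1·2 + 2·5 + 4·6 = 64; Σxᵢ² = 37; σ²/τ² = 1.
β̂_MAP = 64 / (37 + 1) = 64/38 ≈ 1.684.

β̂_MAP = 1.684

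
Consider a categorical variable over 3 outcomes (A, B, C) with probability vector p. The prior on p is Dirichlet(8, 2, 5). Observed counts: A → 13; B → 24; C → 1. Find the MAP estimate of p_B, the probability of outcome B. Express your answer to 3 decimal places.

The posterior is Dirichlet(αᵢ + nᵢ) = Dirichlet(21, 26, 6).
For a Dirichlet(a₁,…,a_K) with all aᵢ > 1, the mode has j-th component (aⱼ − 1)/(Σaᵢ − K).
Here Σaᵢ = 53 and K = 3, so p_B = (26 − 1)/(53 − 3) = 25/50 ≈ 0.500.

MAP estimate of p_B = 0.500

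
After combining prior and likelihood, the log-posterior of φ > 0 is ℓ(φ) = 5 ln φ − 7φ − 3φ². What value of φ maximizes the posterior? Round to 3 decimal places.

φ̂_MAP = 0.500

ℓ'(φ) = 5/φ − 7 − 6φ. Setting this to zero and multiplying by φ: 6φ² + 7φ − 5 = 0.
φ = (−7 + √(7² + 4·6·5)) / (2·6) = (−7 + √169) / 12 = (−7 + 13)/12 = 1/2.
ℓ''(φ) = −5/φ² − 6 < 0, confirming a maximum.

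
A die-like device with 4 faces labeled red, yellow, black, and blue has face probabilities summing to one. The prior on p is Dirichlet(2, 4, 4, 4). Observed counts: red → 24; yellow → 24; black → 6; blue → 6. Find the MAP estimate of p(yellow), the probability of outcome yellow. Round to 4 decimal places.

The posterior is Dirichlet(αᵢ + nᵢ) = Dirichlet(26, 28, 10, 10).
For a Dirichlet(a₁,…,a_K) with all aᵢ > 1, the mode has j-th component (aⱼ − 1)/(Σaᵢ − K).
Here Σaᵢ = 74 and K = 4, so p(yellow) = (28 − 1)/(74 − 4) = 27/70 ≈ 0.3857.

MAP estimate of p(yellow) = 0.3857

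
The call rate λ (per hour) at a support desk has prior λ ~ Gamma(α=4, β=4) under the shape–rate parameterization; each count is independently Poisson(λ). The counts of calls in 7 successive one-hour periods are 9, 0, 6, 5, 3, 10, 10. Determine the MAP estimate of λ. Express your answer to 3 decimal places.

λ̂_MAP = 4.182

Σxᵢ = 9+0+6+5+3+10+10 = 43, with n = 7.
Posterior ∝ λ^3e^(−4λ) · λ^43e^(−7λ) = λ^46e^(−11λ), i.e. Gamma(shape=47, rate=11).
The mode of a Gamma(a, b) with a ≥ 1 (shape–rate) is (a−1)/b = 46/11 ≈ 4.182.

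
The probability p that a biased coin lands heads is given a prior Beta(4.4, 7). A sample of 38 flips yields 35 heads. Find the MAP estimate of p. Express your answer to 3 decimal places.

p̂_MAP = 0.810

Prior: Beta(4.4, 7).
Data: 35 successes in 38 trials. The binomial likelihood contributes p^35(1−p)^3, so the posterior is Beta(4.4+35, 7+3) = Beta(39.4, 10).
For Beta(a, b) with a, b > 1 the mode is (a−1)/(a+b−2) = 38.4/47.4 ≈ 0.810.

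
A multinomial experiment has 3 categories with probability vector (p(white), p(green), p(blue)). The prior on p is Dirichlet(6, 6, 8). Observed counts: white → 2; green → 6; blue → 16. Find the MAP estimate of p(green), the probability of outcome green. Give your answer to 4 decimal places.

MAP estimate of p(green) = 0.2683

The posterior is Dirichlet(αᵢ + nᵢ) = Dirichlet(8, 12, 24).
For a Dirichlet(a₁,…,a_K) with all aᵢ > 1, the mode has j-th component (aⱼ − 1)/(Σaᵢ − K).
Here Σaᵢ = 44 and K = 3, so p(green) = (12 − 1)/(44 − 3) = 11/41 ≈ 0.2683.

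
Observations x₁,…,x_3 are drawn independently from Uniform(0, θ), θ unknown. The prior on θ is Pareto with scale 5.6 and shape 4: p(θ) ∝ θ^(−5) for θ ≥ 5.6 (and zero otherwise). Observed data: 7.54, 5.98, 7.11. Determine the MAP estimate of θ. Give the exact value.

θ̂_MAP = 7.54

The Uniform(0, θ) likelihood is θ^(−n) for θ ≥ max(xᵢ), zero otherwise. Here max(xᵢ) = 7.54.
Posterior ∝ θ^(−5) · θ^(−3) = θ^(−8) on θ ≥ max(5.6, 7.54) = 7.54.
This density is strictly decreasing in θ, so the posterior mode lies at the lower boundary of the support.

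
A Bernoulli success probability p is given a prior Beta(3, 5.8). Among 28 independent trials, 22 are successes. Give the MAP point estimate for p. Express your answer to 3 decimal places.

Prior: Beta(3, 5.8).
Data: 22 successes in 28 trials. The binomial likelihood contributes p^22(1−p)^6, so the posterior is Beta(3+22, 5.8+6) = Beta(25, 11.8).
For Beta(a, b) with a, b > 1 the mode is (a−1)/(a+b−2) = 24/34.8 ≈ 0.690.

p̂_MAP = 0.690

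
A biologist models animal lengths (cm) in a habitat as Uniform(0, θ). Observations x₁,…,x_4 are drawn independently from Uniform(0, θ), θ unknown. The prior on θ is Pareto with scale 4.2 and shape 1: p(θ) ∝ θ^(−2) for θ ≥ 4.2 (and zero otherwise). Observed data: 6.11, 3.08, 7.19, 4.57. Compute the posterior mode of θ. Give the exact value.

θ̂_MAP = 7.19

The Uniform(0, θ) likelihood is θ^(−n) for θ ≥ max(xᵢ), zero otherwise. Here max(xᵢ) = 7.19.
Posterior ∝ θ^(−2) · θ^(−4) = θ^(−6) on θ ≥ max(4.2, 7.19) = 7.19.
This density is strictly decreasing in θ, so the posterior mode lies at the lower boundary of the support.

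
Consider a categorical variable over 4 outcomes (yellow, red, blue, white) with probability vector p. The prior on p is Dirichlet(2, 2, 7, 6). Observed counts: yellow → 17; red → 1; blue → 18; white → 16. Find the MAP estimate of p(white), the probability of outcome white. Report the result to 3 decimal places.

MAP estimate of p(white) = 0.323

The posterior is Dirichlet(αᵢ + nᵢ) = Dirichlet(19, 3, 25, 22).
For a Dirichlet(a₁,…,a_K) with all aᵢ > 1, the mode has j-th component (aⱼ − 1)/(Σaᵢ − K).
Here Σaᵢ = 69 and K = 4, so p(white) = (22 − 1)/(69 − 4) = 21/65 ≈ 0.323.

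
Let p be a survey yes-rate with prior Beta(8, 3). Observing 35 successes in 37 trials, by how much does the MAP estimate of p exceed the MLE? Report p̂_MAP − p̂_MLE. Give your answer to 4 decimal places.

Posterior is Beta(43, 5); MAP = (43−1)/(48−2) = 42/46 ≈ 0.91304.
MLE ignores the prior: p̂_MLE = k/n = 35/37 ≈ 0.94595.
Difference = 42/46 − 35/37 = -28/851 ≈ -0.0329.

MAP − MLE = -0.0329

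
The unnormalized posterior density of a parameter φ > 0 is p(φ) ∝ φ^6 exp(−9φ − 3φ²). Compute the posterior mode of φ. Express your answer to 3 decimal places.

ℓ'(φ) = 6/φ − 9 − 6φ. Setting this to zero and multiplying by φ: 6φ² + 9φ − 6 = 0.
φ = (−9 + √(9² + 4·6·6)) / (2·6) = (−9 + √225) / 12 = (−9 + 15)/12 = 1/2.
ℓ''(φ) = −6/φ² − 6 < 0, confirming a maximum.

φ̂_MAP = 0.500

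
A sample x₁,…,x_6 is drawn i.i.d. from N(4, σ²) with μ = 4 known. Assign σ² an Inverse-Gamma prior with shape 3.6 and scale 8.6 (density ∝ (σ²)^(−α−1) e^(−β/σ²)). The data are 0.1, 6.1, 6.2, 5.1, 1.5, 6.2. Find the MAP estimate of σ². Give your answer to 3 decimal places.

σ̂²_MAP = 3.550

Sum of squared deviations about the known mean: SS = (0.1−4)² + (6.1−4)² + (6.2−4)² + (5.1−4)² + (1.5−4)² + (6.2−4)² = 36.76.
The Normal likelihood contributes (σ²)^(−n/2) exp(−SS/(2σ²)), so the posterior is Inverse-Gamma(α + n/2, β + SS/2) = Inverse-Gamma(6.6, 26.98).
The mode of Inverse-Gamma(a, b) is b/(a+1) = 26.98/7.6 ≈ 3.550.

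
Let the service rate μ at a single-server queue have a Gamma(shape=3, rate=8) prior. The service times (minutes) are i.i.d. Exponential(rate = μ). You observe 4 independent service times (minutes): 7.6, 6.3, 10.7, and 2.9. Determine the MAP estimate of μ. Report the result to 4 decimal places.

The Exponential(rate=μ) likelihood is ∝ μ^n e^(−μΣtᵢ). Here n = 4 and Σtᵢ = 7.6 + 6.3 + 10.7 + 2.9 = 27.5.
Posterior ∝ μ^2e^(−8μ) · μ^4e^(−27.5μ) = μ^6e^(−35.5μ), i.e. Gamma(7, 35.5).
Mode = (a−1)/b = 6/35.5 ≈ 0.1690.

μ̂_MAP = 0.1690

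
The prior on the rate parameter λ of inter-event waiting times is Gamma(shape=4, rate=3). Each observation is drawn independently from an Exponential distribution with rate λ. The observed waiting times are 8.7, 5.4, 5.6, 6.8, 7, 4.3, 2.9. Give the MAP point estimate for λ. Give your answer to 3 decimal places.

λ̂_MAP = 0.229

The Exponential(rate=λ) likelihood is ∝ λ^n e^(−λΣtᵢ). Here n = 7 and Σtᵢ = 8.7 + 5.4 + 5.6 + 6.8 + 7 + 4.3 + 2.9 = 40.7.
Posterior ∝ λ^3e^(−3λ) · λ^7e^(−40.7λ) = λ^10e^(−43.7λ), i.e. Gamma(11, 43.7).
Mode = (a−1)/b = 10/43.7 ≈ 0.229.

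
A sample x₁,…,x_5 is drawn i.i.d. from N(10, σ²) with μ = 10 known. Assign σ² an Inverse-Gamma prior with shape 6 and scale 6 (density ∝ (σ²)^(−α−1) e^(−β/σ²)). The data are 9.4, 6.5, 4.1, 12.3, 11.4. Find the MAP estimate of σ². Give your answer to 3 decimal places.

σ̂²_MAP = 3.509

Sum of squared deviations about the known mean: SS = (9.4−10)² + (6.5−10)² + (4.1−10)² + (12.3−10)² + (11.4−10)² = 54.67.
The Normal likelihood contributes (σ²)^(−n/2) exp(−SS/(2σ²)), so the posterior is Inverse-Gamma(α + n/2, β + SS/2) = Inverse-Gamma(8.5, 33.335).
The mode of Inverse-Gamma(a, b) is b/(a+1) = 33.335/9.5 ≈ 3.509.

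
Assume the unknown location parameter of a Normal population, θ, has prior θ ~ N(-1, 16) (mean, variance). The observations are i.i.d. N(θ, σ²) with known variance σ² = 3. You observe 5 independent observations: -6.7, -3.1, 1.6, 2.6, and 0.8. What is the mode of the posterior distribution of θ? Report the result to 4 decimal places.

θ̂_MAP = -0.9614

n = 5; x̄ = ((-6.7) + (-3.1) + 1.6 + 2.6 + 0.8)/5 = -4.8/5 = -0.96.
For a Normal prior and Normal likelihood with known variance, the posterior is Normal; its mode equals its mean, the precision-weighted average.
Prior precision 1/σ₀² = 1/16 = 0.0625; data precision n/σ² = 5/3.
θ̂ = (0.0625·(-1) + (5/3)·(-0.96)) / (0.0625 + 5/3) = (-1.6625)/(83/48) = -399/415 ≈ -0.9614.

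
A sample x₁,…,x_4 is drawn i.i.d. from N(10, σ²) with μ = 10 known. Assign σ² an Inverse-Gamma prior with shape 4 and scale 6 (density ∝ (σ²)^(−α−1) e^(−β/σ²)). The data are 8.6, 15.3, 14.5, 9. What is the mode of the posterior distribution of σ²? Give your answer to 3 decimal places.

σ̂²_MAP = 4.521

Sum of squared deviations about the known mean: SS = (8.6−10)² + (15.3−10)² + (14.5−10)² + (9−10)² = 51.3.
The Normal likelihood contributes (σ²)^(−n/2) exp(−SS/(2σ²)), so the posterior is Inverse-Gamma(α + n/2, β + SS/2) = Inverse-Gamma(6, 31.65).
The mode of Inverse-Gamma(a, b) is b/(a+1) = 31.65/7 ≈ 4.521.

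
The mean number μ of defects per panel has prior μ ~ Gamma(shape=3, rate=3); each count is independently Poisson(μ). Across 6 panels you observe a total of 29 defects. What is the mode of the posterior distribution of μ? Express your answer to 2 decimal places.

μ̂_MAP = 3.44

Σxᵢ = 29, n = 6.
Posterior ∝ μ^2e^(−3μ) · μ^29e^(−6μ) = μ^31e^(−9μ), i.e. Gamma(shape=32, rate=9).
The mode of a Gamma(a, b) with a ≥ 1 (shape–rate) is (a−1)/b = 31/9 ≈ 3.44.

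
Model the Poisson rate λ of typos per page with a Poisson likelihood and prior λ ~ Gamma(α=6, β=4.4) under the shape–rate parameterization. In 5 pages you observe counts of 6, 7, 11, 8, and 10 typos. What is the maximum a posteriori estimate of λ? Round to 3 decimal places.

λ̂_MAP = 5.000

Σxᵢ = 6+7+11+8+10 = 42, with n = 5.
Posterior ∝ λ^5e^(−4.4λ) · λ^42e^(−5λ) = λ^47e^(−9.4λ), i.e. Gamma(shape=48, rate=9.4).
The mode of a Gamma(a, b) with a ≥ 1 (shape–rate) is (a−1)/b = 47/9.4 ≈ 5.000.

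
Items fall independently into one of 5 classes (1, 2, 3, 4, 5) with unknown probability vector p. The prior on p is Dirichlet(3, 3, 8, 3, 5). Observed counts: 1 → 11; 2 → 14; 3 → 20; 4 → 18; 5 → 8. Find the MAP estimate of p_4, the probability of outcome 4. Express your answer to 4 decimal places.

The posterior is Dirichlet(αᵢ + nᵢ) = Dirichlet(14, 17, 28, 21, 13).
For a Dirichlet(a₁,…,a_K) with all aᵢ > 1, the mode has j-th component (aⱼ − 1)/(Σaᵢ − K).
Here Σaᵢ = 93 and K = 5, so p_4 = (21 − 1)/(93 − 5) = 20/88 ≈ 0.2273.

MAP estimate: 0.2273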